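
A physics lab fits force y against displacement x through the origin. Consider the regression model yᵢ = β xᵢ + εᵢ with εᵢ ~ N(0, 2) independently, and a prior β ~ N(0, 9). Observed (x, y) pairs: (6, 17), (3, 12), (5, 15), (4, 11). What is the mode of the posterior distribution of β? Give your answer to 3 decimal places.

β̂_MAP = 2.981

log p(β | y) = −Σ(yᵢ − βxᵢ)²/(2·2) − β²/(2·9) + const.
Setting the derivative to zero: Σxᵢ(yᵢ − βxᵢ)/2 − β/9 = 0, so β = Σxᵢyᵢ / (Σxᵢ² + σ²/τ²).
Σxᵢyᵢ = 6·17 + 3·12 + 5·15 + 4·11 = 257; Σxᵢ² = 86; σ²/τ² = 2/9.
β̂_MAP = 257 / (86 + 2/9) = 257/(776/9) = 2313/776 ≈ 2.981.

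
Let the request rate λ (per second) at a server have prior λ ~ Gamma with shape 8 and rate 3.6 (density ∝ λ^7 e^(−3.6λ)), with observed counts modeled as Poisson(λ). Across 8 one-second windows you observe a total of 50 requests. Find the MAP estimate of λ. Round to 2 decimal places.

λ̂_MAP = 4.91

Σxᵢ = 50, n = 8.
Posterior ∝ λ^7e^(−3.6λ) · λ^50e^(−8λ) = λ^57e^(−11.6λ), i.e. Gamma(shape=58, rate=11.6).
The mode of a Gamma(a, b) with a ≥ 1 (shape–rate) is (a−1)/b = 57/11.6 ≈ 4.91.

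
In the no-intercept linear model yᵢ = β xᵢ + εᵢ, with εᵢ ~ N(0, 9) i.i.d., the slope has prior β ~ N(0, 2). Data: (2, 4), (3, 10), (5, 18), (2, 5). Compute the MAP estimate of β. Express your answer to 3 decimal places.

log p(β | y) = −Σ(yᵢ − βxᵢ)²/(2·9) − β²/(2·2) + const.
Setting the derivative to zero: Σxᵢ(yᵢ − βxᵢ)/9 − β/2 = 0, so β = Σxᵢyᵢ / (Σxᵢ² + σ²/τ²).
Σxᵢyᵢ = 2·4 + 3·10 + 5·18 + 2·5 = 138; Σxᵢ² = 42; σ²/τ² = 4.5.
β̂_MAP = 138 / (42 + 4.5) = 138/46.5 ≈ 2.968.

β̂_MAP = 2.968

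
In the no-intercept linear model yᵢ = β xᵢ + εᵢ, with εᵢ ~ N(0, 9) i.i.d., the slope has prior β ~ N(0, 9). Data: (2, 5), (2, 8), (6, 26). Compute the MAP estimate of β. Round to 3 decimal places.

β̂_MAP = 4.044

log p(β | y) = −Σ(yᵢ − βxᵢ)²/(2·9) − β²/(2·9) + const.
Setting the derivative to zero: Σxᵢ(yᵢ − βxᵢ)/9 − β/9 = 0, so β = Σxᵢyᵢ / (Σxᵢ² + σ²/τ²).
Σxᵢyᵢ = 2·5 + 2·8 + 6·26 = 182; Σxᵢ² = 44; σ²/τ² = 1.
β̂_MAP = 182 / (44 + 1) = 182/45 ≈ 4.044.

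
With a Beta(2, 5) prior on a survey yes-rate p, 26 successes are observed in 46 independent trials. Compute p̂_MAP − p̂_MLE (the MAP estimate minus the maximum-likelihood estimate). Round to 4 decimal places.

Posterior is Beta(28, 25); MAP = (28−1)/(53−2) = 27/51 ≈ 0.52941.
MLE ignores the prior: p̂_MLE = k/n = 26/46 ≈ 0.56522.
Difference = 27/51 − 26/46 = -14/391 ≈ -0.0358.

MAP − MLE = -0.0358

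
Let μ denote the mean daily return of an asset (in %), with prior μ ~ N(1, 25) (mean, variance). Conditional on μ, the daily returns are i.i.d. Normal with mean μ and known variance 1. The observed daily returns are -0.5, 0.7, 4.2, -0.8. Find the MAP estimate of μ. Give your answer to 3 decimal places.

μ̂_MAP = 0.901

n = 4; x̄ = ((-0.5) + 0.7 + 4.2 + (-0.8))/4 = 3.6/4 = 0.9.
For a Normal prior and Normal likelihood with known variance, the posterior is Normal; its mode equals its mean, the precision-weighted average.
Prior precision 1/σ₀² = 1/25 = 0.04; data precision n/σ² = 4/1 = 4.
μ̂ = (0.04·1 + 4·0.9) / (0.04 + 4) = 3.64/4.04 = 91/101 ≈ 0.901.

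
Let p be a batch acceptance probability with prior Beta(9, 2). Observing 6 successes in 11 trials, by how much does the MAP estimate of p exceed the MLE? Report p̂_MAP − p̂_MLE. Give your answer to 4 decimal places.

Posterior is Beta(15, 7); MAP = (15−1)/(22−2) = 14/20 ≈ 0.70000.
MLE ignores the prior: p̂_MLE = k/n = 6/11 ≈ 0.54545.
Difference = 14/20 − 6/11 = 17/110 ≈ 0.1545.

MAP − MLE = 0.1545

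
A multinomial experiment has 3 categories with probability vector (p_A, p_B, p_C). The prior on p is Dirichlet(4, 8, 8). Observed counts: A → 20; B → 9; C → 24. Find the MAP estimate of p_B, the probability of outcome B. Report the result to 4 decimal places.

MAP estimate of p_B = 0.2286

The posterior is Dirichlet(αᵢ + nᵢ) = Dirichlet(24, 17, 32).
For a Dirichlet(a₁,…,a_K) with all aᵢ > 1, the mode has j-th component (aⱼ − 1)/(Σaᵢ − K).
Here Σaᵢ = 73 and K = 3, so p_B = (17 − 1)/(73 − 3) = 16/70 ≈ 0.2286.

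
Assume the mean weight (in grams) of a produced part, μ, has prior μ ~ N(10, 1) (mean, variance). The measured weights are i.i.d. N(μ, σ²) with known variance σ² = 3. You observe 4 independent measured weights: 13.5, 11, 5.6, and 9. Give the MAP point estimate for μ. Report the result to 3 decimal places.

μ̂_MAP = 9.871

n = 4; x̄ = (13.5 + 11 + 5.6 + 9)/4 = 39.1/4 = 9.775.
For a Normal prior and Normal likelihood with known variance, the posterior is Normal; its mode equals its mean, the precision-weighted average.
Prior precision 1/σ₀² = 1/1 = 1; data precision n/σ² = 4/3.
μ̂ = (1·10 + (4/3)·9.775) / (1 + 4/3) = (691/30)/(7/3) = 691/70 ≈ 9.871.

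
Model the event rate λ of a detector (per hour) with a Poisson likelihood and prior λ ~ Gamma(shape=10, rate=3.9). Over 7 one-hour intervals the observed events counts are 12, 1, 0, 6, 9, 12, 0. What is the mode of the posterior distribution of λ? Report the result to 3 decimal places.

λ̂_MAP = 4.495

Σxᵢ = 12+1+0+6+9+12+0 = 40, with n = 7.
Posterior ∝ λ^9e^(−3.9λ) · λ^40e^(−7λ) = λ^49e^(−10.9λ), i.e. Gamma(shape=50, rate=10.9).
The mode of a Gamma(a, b) with a ≥ 1 (shape–rate) is (a−1)/b = 49/10.9 ≈ 4.495.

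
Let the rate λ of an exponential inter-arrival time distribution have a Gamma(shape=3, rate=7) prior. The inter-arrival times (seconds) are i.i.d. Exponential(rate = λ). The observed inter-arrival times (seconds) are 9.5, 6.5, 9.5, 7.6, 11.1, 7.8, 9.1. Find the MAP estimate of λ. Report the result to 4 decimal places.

λ̂_MAP = 0.1322

The Exponential(rate=λ) likelihood is ∝ λ^n e^(−λΣtᵢ). Here n = 7 and Σtᵢ = 9.5 + 6.5 + 9.5 + 7.6 + 11.1 + 7.8 + 9.1 = 61.1.
Posterior ∝ λ^2e^(−7λ) · λ^7e^(−61.1λ) = λ^9e^(−68.1λ), i.e. Gamma(10, 68.1).
Mode = (a−1)/b = 9/68.1 ≈ 0.1322.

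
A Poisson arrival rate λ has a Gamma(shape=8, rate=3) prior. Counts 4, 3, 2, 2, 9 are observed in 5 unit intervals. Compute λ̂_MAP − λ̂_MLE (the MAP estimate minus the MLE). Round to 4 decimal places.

Σxᵢ = 20. Posterior is Gamma(28, 8); MAP = (28−1)/8 = 27/8 ≈ 3.37500.
MLE = x̄ = 20/5 ≈ 4.00000.
Difference = 27/8 − 20/5 = -5/8 ≈ -0.6250.

MAP − MLE = -0.6250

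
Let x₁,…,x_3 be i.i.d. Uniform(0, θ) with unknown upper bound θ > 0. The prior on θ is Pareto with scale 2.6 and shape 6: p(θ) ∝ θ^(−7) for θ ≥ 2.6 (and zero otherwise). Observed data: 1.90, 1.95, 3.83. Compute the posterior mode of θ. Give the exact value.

θ̂_MAP = 3.83

The Uniform(0, θ) likelihood is θ^(−n) for θ ≥ max(xᵢ), zero otherwise. Here max(xᵢ) = 3.83.
Posterior ∝ θ^(−7) · θ^(−3) = θ^(−10) on θ ≥ max(2.6, 3.83) = 3.83.
This density is strictly decreasing in θ, so the posterior mode lies at the lower boundary of the support.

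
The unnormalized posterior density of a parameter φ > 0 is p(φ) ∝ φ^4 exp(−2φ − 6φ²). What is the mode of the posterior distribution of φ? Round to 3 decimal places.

φ̂_MAP = 0.500

ℓ'(φ) = 4/φ − 2 − 12φ. Setting this to zero and multiplying by φ: 12φ² + 2φ − 4 = 0.
φ = (−2 + √(2² + 4·12·4)) / (2·12) = (−2 + √196) / 24 = (−2 + 14)/24 = 1/2.
ℓ''(φ) = −4/φ² − 12 < 0, confirming a maximum.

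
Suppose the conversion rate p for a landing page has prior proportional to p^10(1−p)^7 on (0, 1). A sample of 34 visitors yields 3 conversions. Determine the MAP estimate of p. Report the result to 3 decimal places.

The prior density ∝ p^10(1−p)^7 is the kernel of Beta(11, 8).
Data: 3 successes in 34 trials. The binomial likelihood contributes p^3(1−p)^31, so the posterior is Beta(11+3, 8+31) = Beta(14, 39).
For Beta(a, b) with a, b > 1 the mode is (a−1)/(a+b−2) = 13/51 ≈ 0.255.

p̂_MAP = 0.255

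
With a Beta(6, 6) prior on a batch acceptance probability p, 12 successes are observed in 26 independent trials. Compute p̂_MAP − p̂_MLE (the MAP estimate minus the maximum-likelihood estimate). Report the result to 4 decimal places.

Posterior is Beta(18, 20); MAP = (18−1)/(38−2) = 17/36 ≈ 0.47222.
MLE ignores the prior: p̂_MLE = k/n = 12/26 ≈ 0.46154.
Difference = 17/36 − 12/26 = 5/468 ≈ 0.0107.

MAP − MLE = 0.0107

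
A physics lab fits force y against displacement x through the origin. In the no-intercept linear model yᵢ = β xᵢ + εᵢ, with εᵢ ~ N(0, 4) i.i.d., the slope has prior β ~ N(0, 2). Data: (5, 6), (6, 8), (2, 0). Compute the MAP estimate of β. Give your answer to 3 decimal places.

β̂_MAP = 1.164

log p(β | y) = −Σ(yᵢ − βxᵢ)²/(2·4) − β²/(2·2) + const.
Setting the derivative to zero: Σxᵢ(yᵢ − βxᵢ)/4 − β/2 = 0, so β = Σxᵢyᵢ / (Σxᵢ² + σ²/τ²).
Σxᵢyᵢ = 5·6 + 6·8 + 2·0 = 78; Σxᵢ² = 65; σ²/τ² = 2.
β̂_MAP = 78 / (65 + 2) = 78/67 ≈ 1.164.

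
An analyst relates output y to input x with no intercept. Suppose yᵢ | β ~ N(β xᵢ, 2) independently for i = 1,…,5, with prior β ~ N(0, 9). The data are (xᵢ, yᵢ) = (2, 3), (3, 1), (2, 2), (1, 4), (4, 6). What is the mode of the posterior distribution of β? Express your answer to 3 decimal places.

log p(β | y) = −Σ(yᵢ − βxᵢ)²/(2·2) − β²/(2·9) + const.
Setting the derivative to zero: Σxᵢ(yᵢ − βxᵢ)/2 − β/9 = 0, so β = Σxᵢyᵢ / (Σxᵢ² + σ²/τ²).
Σxᵢyᵢ = 2·3 + 3·1 + 2·2 + 1·4 + 4·6 = 41; Σxᵢ² = 34; σ²/τ² = 2/9.
β̂_MAP = 41 / (34 + 2/9) = 41/(308/9) = 369/308 ≈ 1.198.

β̂_MAP = 1.198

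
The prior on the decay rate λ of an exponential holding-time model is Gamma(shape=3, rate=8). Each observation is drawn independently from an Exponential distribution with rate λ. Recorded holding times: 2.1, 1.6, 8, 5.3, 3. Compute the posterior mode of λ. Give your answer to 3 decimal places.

The Exponential(rate=λ) likelihood is ∝ λ^n e^(−λΣtᵢ). Here n = 5 and Σtᵢ = 2.1 + 1.6 + 8 + 5.3 + 3 = 20.
Posterior ∝ λ^2e^(−8λ) · λ^5e^(−20λ) = λ^7e^(−28λ), i.e. Gamma(8, 28).
Mode = (a−1)/b = 7/28 ≈ 0.250.

λ̂_MAP = 0.250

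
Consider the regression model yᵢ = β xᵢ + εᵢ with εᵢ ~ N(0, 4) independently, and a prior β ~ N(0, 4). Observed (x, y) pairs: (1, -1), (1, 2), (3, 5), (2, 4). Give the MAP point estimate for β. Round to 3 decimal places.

β̂_MAP = 1.500

log p(β | y) = −Σ(yᵢ − βxᵢ)²/(2·4) − β²/(2·4) + const.
Setting the derivative to zero: Σxᵢ(yᵢ − βxᵢ)/4 − β/4 = 0, so β = Σxᵢyᵢ / (Σxᵢ² + σ²/τ²).
Σxᵢyᵢ = 1·(-1) + 1·2 + 3·5 + 2·4 = 24; Σxᵢ² = 15; σ²/τ² = 1.
β̂_MAP = 24 / (15 + 1) = 24/16 ≈ 1.500.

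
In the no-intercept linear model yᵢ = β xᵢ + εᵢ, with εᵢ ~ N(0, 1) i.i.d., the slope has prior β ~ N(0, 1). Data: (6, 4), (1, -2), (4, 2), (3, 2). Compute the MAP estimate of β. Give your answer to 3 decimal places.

log p(β | y) = −Σ(yᵢ − βxᵢ)²/(2·1) − β²/(2·1) + const.
Setting the derivative to zero: Σxᵢ(yᵢ − βxᵢ)/1 − β/1 = 0, so β = Σxᵢyᵢ / (Σxᵢ² + σ²/τ²).
Σxᵢyᵢ = 6·4 + 1·(-2) + 4·2 + 3·2 = 36; Σxᵢ² = 62; σ²/τ² = 1.
β̂_MAP = 36 / (62 + 1) = 36/63 ≈ 0.571.

β̂_MAP = 0.571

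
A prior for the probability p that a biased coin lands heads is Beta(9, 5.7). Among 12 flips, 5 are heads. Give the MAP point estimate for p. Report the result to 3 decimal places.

p̂_MAP = 0.526

Prior: Beta(9, 5.7).
Data: 5 successes in 12 trials. The binomial likelihood contributes p^5(1−p)^7, so the posterior is Beta(9+5, 5.7+7) = Beta(14, 12.7).
For Beta(a, b) with a, b > 1 the mode is (a−1)/(a+b−2) = 13/24.7 ≈ 0.526.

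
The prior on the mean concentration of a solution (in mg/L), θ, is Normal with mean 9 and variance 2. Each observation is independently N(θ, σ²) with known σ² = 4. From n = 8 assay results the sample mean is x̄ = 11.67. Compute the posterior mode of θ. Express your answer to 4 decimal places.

θ̂_MAP = 11.1360

n = 8, x̄ = 11.67.
For a Normal prior and Normal likelihood with known variance, the posterior is Normal; its mode equals its mean, the precision-weighted average.
Prior precision 1/σ₀² = 1/2 = 0.5; data precision n/σ² = 8/4 = 2.
θ̂ = (0.5·9 + 2·11.67) / (0.5 + 2) = 27.84/2.5 = 11.1360.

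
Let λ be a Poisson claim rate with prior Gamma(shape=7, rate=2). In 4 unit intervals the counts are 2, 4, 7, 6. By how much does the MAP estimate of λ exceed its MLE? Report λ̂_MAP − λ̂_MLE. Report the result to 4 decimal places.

MAP − MLE = -0.5833

Σxᵢ = 19. Posterior is Gamma(26, 6); MAP = (26−1)/6 = 25/6 ≈ 4.16667.
MLE = x̄ = 19/4 ≈ 4.75000.
Difference = 25/6 − 19/4 = -7/12 ≈ -0.5833.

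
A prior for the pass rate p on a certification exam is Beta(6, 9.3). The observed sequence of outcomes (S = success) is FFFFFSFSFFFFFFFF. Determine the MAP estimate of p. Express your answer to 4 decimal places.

p̂_MAP = 0.2389

Prior: Beta(6, 9.3).
Data: 2 successes in 16 trials (from the sequence). The binomial likelihood contributes p^2(1−p)^14, so the posterior is Beta(6+2, 9.3+14) = Beta(8, 23.3).
For Beta(a, b) with a, b > 1 the mode is (a−1)/(a+b−2) = 7/29.3 ≈ 0.2389.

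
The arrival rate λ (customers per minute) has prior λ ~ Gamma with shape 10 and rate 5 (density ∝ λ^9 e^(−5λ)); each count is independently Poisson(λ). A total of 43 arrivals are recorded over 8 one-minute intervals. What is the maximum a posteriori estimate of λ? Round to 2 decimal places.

Σxᵢ = 43, n = 8.
Posterior ∝ λ^9e^(−5λ) · λ^43e^(−8λ) = λ^52e^(−13λ), i.e. Gamma(shape=53, rate=13).
The mode of a Gamma(a, b) with a ≥ 1 (shape–rate) is (a−1)/b = 52/13 ≈ 4.00.

λ̂_MAP = 4.00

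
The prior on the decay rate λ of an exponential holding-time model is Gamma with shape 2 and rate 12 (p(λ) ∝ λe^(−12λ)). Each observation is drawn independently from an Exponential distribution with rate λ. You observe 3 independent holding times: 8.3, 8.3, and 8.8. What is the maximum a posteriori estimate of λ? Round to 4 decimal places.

The Exponential(rate=λ) likelihood is ∝ λ^n e^(−λΣtᵢ). Here n = 3 and Σtᵢ = 8.3 + 8.3 + 8.8 = 25.4.
Posterior ∝ λe^(−12λ) · λ^3e^(−25.4λ) = λ^4e^(−37.4λ), i.e. Gamma(5, 37.4).
Mode = (a−1)/b = 4/37.4 ≈ 0.1070.

λ̂_MAP = 0.1070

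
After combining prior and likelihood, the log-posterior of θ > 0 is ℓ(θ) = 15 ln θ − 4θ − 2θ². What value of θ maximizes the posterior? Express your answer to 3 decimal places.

θ̂_MAP = 1.500

ℓ'(θ) = 15/θ − 4 − 4θ. Setting this to zero and multiplying by θ: 4θ² + 4θ − 15 = 0.
θ = (−4 + √(4² + 4·4·15)) / (2·4) = (−4 + √256) / 8 = (−4 + 16)/8 = 3/2.
ℓ''(θ) = −15/θ² − 4 < 0, confirming a maximum.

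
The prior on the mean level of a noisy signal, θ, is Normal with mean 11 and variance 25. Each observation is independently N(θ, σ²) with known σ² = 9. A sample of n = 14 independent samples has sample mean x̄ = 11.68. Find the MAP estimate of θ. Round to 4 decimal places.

θ̂_MAP = 11.6630

n = 14, x̄ = 11.68.
For a Normal prior and Normal likelihood with known variance, the posterior is Normal; its mode equals its mean, the precision-weighted average.
Prior precision 1/σ₀² = 1/25 = 0.04; data precision n/σ² = 14/9.
θ̂ = (0.04·11 + (14/9)·11.68) / (0.04 + 14/9) = (4187/225)/(359/225) = 4187/359 ≈ 11.6630.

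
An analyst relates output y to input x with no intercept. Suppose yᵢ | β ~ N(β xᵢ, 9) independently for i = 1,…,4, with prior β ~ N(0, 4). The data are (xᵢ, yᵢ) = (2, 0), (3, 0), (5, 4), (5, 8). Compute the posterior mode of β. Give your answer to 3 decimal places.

β̂_MAP = 0.920

log p(β | y) = −Σ(yᵢ − βxᵢ)²/(2·9) − β²/(2·4) + const.
Setting the derivative to zero: Σxᵢ(yᵢ − βxᵢ)/9 − β/4 = 0, so β = Σxᵢyᵢ / (Σxᵢ² + σ²/τ²).
Σxᵢyᵢ = 2·0 + 3·0 + 5·4 + 5·8 = 60; Σxᵢ² = 63; σ²/τ² = 2.25.
β̂_MAP = 60 / (63 + 2.25) = 60/65.25 ≈ 0.920.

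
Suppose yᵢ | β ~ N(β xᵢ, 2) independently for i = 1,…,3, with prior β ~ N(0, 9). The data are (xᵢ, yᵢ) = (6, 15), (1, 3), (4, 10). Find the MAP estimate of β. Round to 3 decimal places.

log p(β | y) = −Σ(yᵢ − βxᵢ)²/(2·2) − β²/(2·9) + const.
Setting the derivative to zero: Σxᵢ(yᵢ − βxᵢ)/2 − β/9 = 0, so β = Σxᵢyᵢ / (Σxᵢ² + σ²/τ²).
Σxᵢyᵢ = 6·15 + 1·3 + 4·10 = 133; Σxᵢ² = 53; σ²/τ² = 2/9.
β̂_MAP = 133 / (53 + 2/9) = 133/(479/9) = 1197/479 ≈ 2.499.

β̂_MAP = 2.499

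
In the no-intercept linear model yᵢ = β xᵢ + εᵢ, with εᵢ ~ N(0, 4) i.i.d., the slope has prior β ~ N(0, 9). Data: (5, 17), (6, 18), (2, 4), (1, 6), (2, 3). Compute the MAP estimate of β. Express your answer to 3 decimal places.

log p(β | y) = −Σ(yᵢ − βxᵢ)²/(2·4) − β²/(2·9) + const.
Setting the derivative to zero: Σxᵢ(yᵢ − βxᵢ)/4 − β/9 = 0, so β = Σxᵢyᵢ / (Σxᵢ² + σ²/τ²).
Σxᵢyᵢ = 5·17 + 6·18 + 2·4 + 1·6 + 2·3 = 213; Σxᵢ² = 70; σ²/τ² = 4/9.
β̂_MAP = 213 / (70 + 4/9) = 213/(634/9) = 1917/634 ≈ 3.024.

β̂_MAP = 3.024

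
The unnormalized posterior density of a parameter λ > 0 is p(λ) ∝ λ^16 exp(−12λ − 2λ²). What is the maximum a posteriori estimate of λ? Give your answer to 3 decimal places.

ℓ'(λ) = 16/λ − 12 − 4λ. Setting this to zero and multiplying by λ: 4λ² + 12λ − 16 = 0.
λ = (−12 + √(12² + 4·4·16)) / (2·4) = (−12 + √400) / 8 = (−12 + 20)/8 = 1.
ℓ''(λ) = −16/λ² − 4 < 0, confirming a maximum.

λ̂_MAP = 1.000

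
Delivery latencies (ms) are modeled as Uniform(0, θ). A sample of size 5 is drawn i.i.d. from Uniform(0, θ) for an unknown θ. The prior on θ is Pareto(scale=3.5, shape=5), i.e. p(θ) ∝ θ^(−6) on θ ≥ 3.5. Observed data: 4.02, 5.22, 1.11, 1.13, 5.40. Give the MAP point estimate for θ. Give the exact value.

The Uniform(0, θ) likelihood is θ^(−n) for θ ≥ max(xᵢ), zero otherwise. Here max(xᵢ) = 5.40.
Posterior ∝ θ^(−6) · θ^(−5) = θ^(−11) on θ ≥ max(3.5, 5.40) = 5.40.
This density is strictly decreasing in θ, so the posterior mode lies at the lower boundary of the support.

θ̂_MAP = 5.40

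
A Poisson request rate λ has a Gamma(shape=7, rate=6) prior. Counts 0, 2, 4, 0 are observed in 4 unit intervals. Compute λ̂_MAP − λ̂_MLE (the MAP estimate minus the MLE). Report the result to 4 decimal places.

MAP − MLE = -0.3000

Σxᵢ = 6. Posterior is Gamma(13, 10); MAP = (13−1)/10 = 12/10 ≈ 1.20000.
MLE = x̄ = 6/4 ≈ 1.50000.
Difference = 12/10 − 6/4 = -3/10 ≈ -0.3000.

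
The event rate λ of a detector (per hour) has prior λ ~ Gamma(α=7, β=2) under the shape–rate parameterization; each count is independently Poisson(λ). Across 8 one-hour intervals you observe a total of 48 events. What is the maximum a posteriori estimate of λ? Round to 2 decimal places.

Σxᵢ = 48, n = 8.
Posterior ∝ λ^6e^(−2λ) · λ^48e^(−8λ) = λ^54e^(−10λ), i.e. Gamma(shape=55, rate=10).
The mode of a Gamma(a, b) with a ≥ 1 (shape–rate) is (a−1)/b = 54/10 ≈ 5.40.

λ̂_MAP = 5.40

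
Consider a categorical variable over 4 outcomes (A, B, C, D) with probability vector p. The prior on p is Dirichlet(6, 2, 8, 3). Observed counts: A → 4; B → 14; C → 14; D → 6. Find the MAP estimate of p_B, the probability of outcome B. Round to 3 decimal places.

MAP estimate of p_B = 0.283

The posterior is Dirichlet(αᵢ + nᵢ) = Dirichlet(10, 16, 22, 9).
For a Dirichlet(a₁,…,a_K) with all aᵢ > 1, the mode has j-th component (aⱼ − 1)/(Σaᵢ − K).
Here Σaᵢ = 57 and K = 4, so p_B = (16 − 1)/(57 − 4) = 15/53 ≈ 0.283.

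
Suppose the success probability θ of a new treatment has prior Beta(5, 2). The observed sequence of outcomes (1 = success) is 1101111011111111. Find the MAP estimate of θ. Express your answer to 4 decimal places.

θ̂_MAP = 0.8571

Prior: Beta(5, 2).
Data: 14 successes in 16 trials (from the sequence). The binomial likelihood contributes θ^14(1−θ)^2, so the posterior is Beta(5+14, 2+2) = Beta(19, 4).
For Beta(a, b) with a, b > 1 the mode is (a−1)/(a+b−2) = 18/21 ≈ 0.8571.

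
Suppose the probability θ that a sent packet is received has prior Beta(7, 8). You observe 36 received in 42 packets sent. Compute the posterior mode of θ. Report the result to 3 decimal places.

θ̂_MAP = 0.764

Prior: Beta(7, 8).
Data: 36 successes in 42 trials. The binomial likelihood contributes θ^36(1−θ)^6, so the posterior is Beta(7+36, 8+6) = Beta(43, 14).
For Beta(a, b) with a, b > 1 the mode is (a−1)/(a+b−2) = 42/55 ≈ 0.764.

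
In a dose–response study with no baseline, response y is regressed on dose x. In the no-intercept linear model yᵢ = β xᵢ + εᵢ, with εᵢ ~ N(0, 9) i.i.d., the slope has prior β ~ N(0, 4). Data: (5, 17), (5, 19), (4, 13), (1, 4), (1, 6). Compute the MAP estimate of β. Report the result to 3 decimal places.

β̂_MAP = 3.445

log p(β | y) = −Σ(yᵢ − βxᵢ)²/(2·9) − β²/(2·4) + const.
Setting the derivative to zero: Σxᵢ(yᵢ − βxᵢ)/9 − β/4 = 0, so β = Σxᵢyᵢ / (Σxᵢ² + σ²/τ²).
Σxᵢyᵢ = 5·17 + 5·19 + 4·13 + 1·4 + 1·6 = 242; Σxᵢ² = 68; σ²/τ² = 2.25.
β̂_MAP = 242 / (68 + 2.25) = 242/70.25 ≈ 3.445.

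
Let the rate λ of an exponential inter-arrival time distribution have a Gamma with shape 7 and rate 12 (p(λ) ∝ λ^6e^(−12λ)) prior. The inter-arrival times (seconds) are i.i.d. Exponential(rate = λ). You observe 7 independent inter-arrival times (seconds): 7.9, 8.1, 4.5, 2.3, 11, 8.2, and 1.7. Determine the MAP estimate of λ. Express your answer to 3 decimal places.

The Exponential(rate=λ) likelihood is ∝ λ^n e^(−λΣtᵢ). Here n = 7 and Σtᵢ = 7.9 + 8.1 + 4.5 + 2.3 + 11 + 8.2 + 1.7 = 43.7.
Posterior ∝ λ^6e^(−12λ) · λ^7e^(−43.7λ) = λ^13e^(−55.7λ), i.e. Gamma(14, 55.7).
Mode = (a−1)/b = 13/55.7 ≈ 0.233.

λ̂_MAP = 0.233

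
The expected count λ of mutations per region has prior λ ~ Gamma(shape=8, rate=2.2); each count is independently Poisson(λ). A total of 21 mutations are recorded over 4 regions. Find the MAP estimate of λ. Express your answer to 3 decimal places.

Σxᵢ = 21, n = 4.
Posterior ∝ λ^7e^(−2.2λ) · λ^21e^(−4λ) = λ^28e^(−6.2λ), i.e. Gamma(shape=29, rate=6.2).
The mode of a Gamma(a, b) with a ≥ 1 (shape–rate) is (a−1)/b = 28/6.2 ≈ 4.516.

λ̂_MAP = 4.516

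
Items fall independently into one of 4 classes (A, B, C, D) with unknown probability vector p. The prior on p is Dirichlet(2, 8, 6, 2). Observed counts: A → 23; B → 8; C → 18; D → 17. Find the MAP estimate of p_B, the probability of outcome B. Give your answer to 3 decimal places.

MAP estimate of p_B = 0.188

The posterior is Dirichlet(αᵢ + nᵢ) = Dirichlet(25, 16, 24, 19).
For a Dirichlet(a₁,…,a_K) with all aᵢ > 1, the mode has j-th component (aⱼ − 1)/(Σaᵢ − K).
Here Σaᵢ = 84 and K = 4, so p_B = (16 − 1)/(84 − 4) = 15/80 ≈ 0.188.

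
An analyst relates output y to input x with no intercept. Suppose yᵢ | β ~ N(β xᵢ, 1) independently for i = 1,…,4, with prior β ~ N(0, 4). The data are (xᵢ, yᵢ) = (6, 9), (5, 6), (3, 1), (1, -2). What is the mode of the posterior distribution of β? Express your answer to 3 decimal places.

β̂_MAP = 1.193

log p(β | y) = −Σ(yᵢ − βxᵢ)²/(2·1) − β²/(2·4) + const.
Setting the derivative to zero: Σxᵢ(yᵢ − βxᵢ)/1 − β/4 = 0, so β = Σxᵢyᵢ / (Σxᵢ² + σ²/τ²).
Σxᵢyᵢ = 6·9 + 5·6 + 3·1 + 1·(-2) = 85; Σxᵢ² = 71; σ²/τ² = 0.25.
β̂_MAP = 85 / (71 + 0.25) = 85/71.25 ≈ 1.193.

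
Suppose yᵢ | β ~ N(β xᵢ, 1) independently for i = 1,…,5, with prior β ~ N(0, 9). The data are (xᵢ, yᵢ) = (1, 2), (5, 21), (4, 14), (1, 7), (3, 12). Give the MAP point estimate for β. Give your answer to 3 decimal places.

β̂_MAP = 3.953

log p(β | y) = −Σ(yᵢ − βxᵢ)²/(2·1) − β²/(2·9) + const.
Setting the derivative to zero: Σxᵢ(yᵢ − βxᵢ)/1 − β/9 = 0, so β = Σxᵢyᵢ / (Σxᵢ² + σ²/τ²).
Σxᵢyᵢ = 1·2 + 5·21 + 4·14 + 1·7 + 3·12 = 206; Σxᵢ² = 52; σ²/τ² = 1/9.
β̂_MAP = 206 / (52 + 1/9) = 206/(469/9) = 1854/469 ≈ 3.953.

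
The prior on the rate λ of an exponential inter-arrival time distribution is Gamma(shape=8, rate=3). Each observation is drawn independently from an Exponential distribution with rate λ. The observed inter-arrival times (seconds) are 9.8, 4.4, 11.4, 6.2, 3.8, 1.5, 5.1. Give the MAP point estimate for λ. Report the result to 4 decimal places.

The Exponential(rate=λ) likelihood is ∝ λ^n e^(−λΣtᵢ). Here n = 7 and Σtᵢ = 9.8 + 4.4 + 11.4 + 6.2 + 3.8 + 1.5 + 5.1 = 42.2.
Posterior ∝ λ^7e^(−3λ) · λ^7e^(−42.2λ) = λ^14e^(−45.2λ), i.e. Gamma(15, 45.2).
Mode = (a−1)/b = 14/45.2 ≈ 0.3097.

λ̂_MAP = 0.3097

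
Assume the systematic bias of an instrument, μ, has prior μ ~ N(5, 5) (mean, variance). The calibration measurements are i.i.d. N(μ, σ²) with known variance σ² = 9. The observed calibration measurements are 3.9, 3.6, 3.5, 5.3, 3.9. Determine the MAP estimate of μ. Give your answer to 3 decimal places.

μ̂_MAP = 4.294

n = 5; x̄ = (3.9 + 3.6 + 3.5 + 5.3 + 3.9)/5 = 20.2/5 = 4.04.
For a Normal prior and Normal likelihood with known variance, the posterior is Normal; its mode equals its mean, the precision-weighted average.
Prior precision 1/σ₀² = 1/5 = 0.2; data precision n/σ² = 5/9.
μ̂ = (0.2·5 + (5/9)·4.04) / (0.2 + 5/9) = (146/45)/(34/45) = 73/17 ≈ 4.294.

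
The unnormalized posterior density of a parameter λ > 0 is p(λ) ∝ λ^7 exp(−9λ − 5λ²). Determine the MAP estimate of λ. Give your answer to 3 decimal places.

ℓ'(λ) = 7/λ − 9 − 10λ. Setting this to zero and multiplying by λ: 10λ² + 9λ − 7 = 0.
λ = (−9 + √(9² + 4·10·7)) / (2·10) = (−9 + √361) / 20 = (−9 + 19)/20 = 1/2.
ℓ''(λ) = −7/λ² − 10 < 0, confirming a maximum.

λ̂_MAP = 0.500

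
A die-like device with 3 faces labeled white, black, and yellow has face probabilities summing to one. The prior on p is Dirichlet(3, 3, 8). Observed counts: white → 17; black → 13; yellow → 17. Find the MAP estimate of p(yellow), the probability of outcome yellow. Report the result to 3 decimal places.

The posterior is Dirichlet(αᵢ + nᵢ) = Dirichlet(20, 16, 25).
For a Dirichlet(a₁,…,a_K) with all aᵢ > 1, the mode has j-th component (aⱼ − 1)/(Σaᵢ − K).
Here Σaᵢ = 61 and K = 3, so p(yellow) = (25 − 1)/(61 − 3) = 24/58 ≈ 0.414.

MAP estimate of p(yellow) = 0.414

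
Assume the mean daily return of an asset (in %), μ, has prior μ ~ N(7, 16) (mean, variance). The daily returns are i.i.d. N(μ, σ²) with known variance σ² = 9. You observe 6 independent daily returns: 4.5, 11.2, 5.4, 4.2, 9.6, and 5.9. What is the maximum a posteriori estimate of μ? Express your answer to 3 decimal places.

μ̂_MAP = 6.817

n = 6; x̄ = (4.5 + 11.2 + 5.4 + 4.2 + 9.6 + 5.9)/6 = 40.8/6 = 6.8.
For a Normal prior and Normal likelihood with known variance, the posterior is Normal; its mode equals its mean, the precision-weighted average.
Prior precision 1/σ₀² = 1/16 = 0.0625; data precision n/σ² = 6/9 = 2/3.
μ̂ = (0.0625·7 + (2/3)·6.8) / (0.0625 + 2/3) = (1193/240)/(35/48) = 1193/175 ≈ 6.817.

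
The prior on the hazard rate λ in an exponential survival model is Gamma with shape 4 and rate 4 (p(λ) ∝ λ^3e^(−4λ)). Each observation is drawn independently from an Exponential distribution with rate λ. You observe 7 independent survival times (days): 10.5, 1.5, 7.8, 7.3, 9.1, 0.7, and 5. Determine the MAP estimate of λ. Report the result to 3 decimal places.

The Exponential(rate=λ) likelihood is ∝ λ^n e^(−λΣtᵢ). Here n = 7 and Σtᵢ = 10.5 + 1.5 + 7.8 + 7.3 + 9.1 + 0.7 + 5 = 41.9.
Posterior ∝ λ^3e^(−4λ) · λ^7e^(−41.9λ) = λ^10e^(−45.9λ), i.e. Gamma(11, 45.9).
Mode = (a−1)/b = 10/45.9 ≈ 0.218.

λ̂_MAP = 0.218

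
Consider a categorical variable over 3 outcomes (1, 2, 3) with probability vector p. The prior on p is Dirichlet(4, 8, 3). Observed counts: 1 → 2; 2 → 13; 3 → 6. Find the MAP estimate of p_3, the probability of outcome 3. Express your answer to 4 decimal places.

The posterior is Dirichlet(αᵢ + nᵢ) = Dirichlet(6, 21, 9).
For a Dirichlet(a₁,…,a_K) with all aᵢ > 1, the mode has j-th component (aⱼ − 1)/(Σaᵢ − K).
Here Σaᵢ = 36 and K = 3, so p_3 = (9 − 1)/(36 − 3) = 8/33 ≈ 0.2424.

MAP estimate: 0.2424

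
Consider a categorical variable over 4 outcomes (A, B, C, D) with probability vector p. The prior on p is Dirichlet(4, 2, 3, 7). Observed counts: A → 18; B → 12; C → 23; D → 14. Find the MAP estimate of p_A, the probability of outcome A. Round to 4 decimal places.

The posterior is Dirichlet(αᵢ + nᵢ) = Dirichlet(22, 14, 26, 21).
For a Dirichlet(a₁,…,a_K) with all aᵢ > 1, the mode has j-th component (aⱼ − 1)/(Σaᵢ − K).
Here Σaᵢ = 83 and K = 4, so p_A = (22 − 1)/(83 − 4) = 21/79 ≈ 0.2658.

MAP estimate of p_A = 0.2658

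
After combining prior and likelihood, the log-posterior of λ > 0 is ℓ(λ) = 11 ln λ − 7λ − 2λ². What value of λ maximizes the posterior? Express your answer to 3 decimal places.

λ̂_MAP = 1.000

ℓ'(λ) = 11/λ − 7 − 4λ. Setting this to zero and multiplying by λ: 4λ² + 7λ − 11 = 0.
λ = (−7 + √(7² + 4·4·11)) / (2·4) = (−7 + √225) / 8 = (−7 + 15)/8 = 1.
ℓ''(λ) = −11/λ² − 4 < 0, confirming a maximum.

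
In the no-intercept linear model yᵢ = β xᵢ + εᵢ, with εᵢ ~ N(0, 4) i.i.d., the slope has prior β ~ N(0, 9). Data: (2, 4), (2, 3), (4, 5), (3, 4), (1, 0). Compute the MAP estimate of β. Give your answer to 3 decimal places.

log p(β | y) = −Σ(yᵢ − βxᵢ)²/(2·4) − β²/(2·9) + const.
Setting the derivative to zero: Σxᵢ(yᵢ − βxᵢ)/4 − β/9 = 0, so β = Σxᵢyᵢ / (Σxᵢ² + σ²/τ²).
Σxᵢyᵢ = 2·4 + 2·3 + 4·5 + 3·4 + 1·0 = 46; Σxᵢ² = 34; σ²/τ² = 4/9.
β̂_MAP = 46 / (34 + 4/9) = 46/(310/9) = 207/155 ≈ 1.335.

β̂_MAP = 1.335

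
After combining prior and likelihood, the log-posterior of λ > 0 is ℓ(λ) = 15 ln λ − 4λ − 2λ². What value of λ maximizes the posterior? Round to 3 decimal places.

λ̂_MAP = 1.500

ℓ'(λ) = 15/λ − 4 − 4λ. Setting this to zero and multiplying by λ: 4λ² + 4λ − 15 = 0.
λ = (−4 + √(4² + 4·4·15)) / (2·4) = (−4 + √256) / 8 = (−4 + 16)/8 = 3/2.
ℓ''(λ) = −15/λ² − 4 < 0, confirming a maximum.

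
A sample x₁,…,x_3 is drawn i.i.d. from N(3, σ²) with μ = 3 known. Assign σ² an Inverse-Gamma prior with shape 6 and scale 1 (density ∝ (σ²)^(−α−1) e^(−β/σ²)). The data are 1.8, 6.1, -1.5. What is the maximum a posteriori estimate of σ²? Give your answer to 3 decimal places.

Sum of squared deviations about the known mean: SS = (1.8−3)² + (6.1−3)² + (-1.5−3)² = 31.3.
The Normal likelihood contributes (σ²)^(−n/2) exp(−SS/(2σ²)), so the posterior is Inverse-Gamma(α + n/2, β + SS/2) = Inverse-Gamma(7.5, 16.65).
The mode of Inverse-Gamma(a, b) is b/(a+1) = 16.65/8.5 ≈ 1.959.

σ̂²_MAP = 1.959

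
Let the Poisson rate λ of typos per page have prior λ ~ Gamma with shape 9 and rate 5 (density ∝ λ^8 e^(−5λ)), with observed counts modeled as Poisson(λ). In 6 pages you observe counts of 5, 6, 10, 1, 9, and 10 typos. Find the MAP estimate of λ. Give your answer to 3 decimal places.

Σxᵢ = 5+6+10+1+9+10 = 41, with n = 6.
Posterior ∝ λ^8e^(−5λ) · λ^41e^(−6λ) = λ^49e^(−11λ), i.e. Gamma(shape=50, rate=11).
The mode of a Gamma(a, b) with a ≥ 1 (shape–rate) is (a−1)/b = 49/11 ≈ 4.455.

λ̂_MAP = 4.455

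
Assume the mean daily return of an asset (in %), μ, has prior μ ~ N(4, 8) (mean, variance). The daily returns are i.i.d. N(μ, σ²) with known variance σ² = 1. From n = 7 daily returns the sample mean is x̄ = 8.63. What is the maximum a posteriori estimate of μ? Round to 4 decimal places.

μ̂_MAP = 8.5488

n = 7, x̄ = 8.63.
For a Normal prior and Normal likelihood with known variance, the posterior is Normal; its mode equals its mean, the precision-weighted average.
Prior precision 1/σ₀² = 1/8 = 0.125; data precision n/σ² = 7/1 = 7.
μ̂ = (0.125·4 + 7·8.63) / (0.125 + 7) = 60.91/7.125 = 12182/1425 ≈ 8.5488.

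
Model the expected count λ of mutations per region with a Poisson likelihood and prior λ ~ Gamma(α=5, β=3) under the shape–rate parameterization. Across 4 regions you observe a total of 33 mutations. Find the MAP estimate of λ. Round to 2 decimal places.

λ̂_MAP = 5.29

Σxᵢ = 33, n = 4.
Posterior ∝ λ^4e^(−3λ) · λ^33e^(−4λ) = λ^37e^(−7λ), i.e. Gamma(shape=38, rate=7).
The mode of a Gamma(a, b) with a ≥ 1 (shape–rate) is (a−1)/b = 37/7 ≈ 5.29.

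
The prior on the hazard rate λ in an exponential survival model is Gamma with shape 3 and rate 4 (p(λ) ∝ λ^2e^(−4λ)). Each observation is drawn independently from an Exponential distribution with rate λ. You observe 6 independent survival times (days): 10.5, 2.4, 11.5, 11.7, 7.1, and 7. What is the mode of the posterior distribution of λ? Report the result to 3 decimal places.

The Exponential(rate=λ) likelihood is ∝ λ^n e^(−λΣtᵢ). Here n = 6 and Σtᵢ = 10.5 + 2.4 + 11.5 + 11.7 + 7.1 + 7 = 50.2.
Posterior ∝ λ^2e^(−4λ) · λ^6e^(−50.2λ) = λ^8e^(−54.2λ), i.e. Gamma(9, 54.2).
Mode = (a−1)/b = 8/54.2 ≈ 0.148.

λ̂_MAP = 0.148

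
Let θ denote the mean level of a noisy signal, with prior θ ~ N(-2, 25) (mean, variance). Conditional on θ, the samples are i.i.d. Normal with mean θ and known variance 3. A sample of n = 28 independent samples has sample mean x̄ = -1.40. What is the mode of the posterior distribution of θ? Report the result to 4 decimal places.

θ̂_MAP = -1.4026

n = 28, x̄ = -1.40.
For a Normal prior and Normal likelihood with known variance, the posterior is Normal; its mode equals its mean, the precision-weighted average.
Prior precision 1/σ₀² = 1/25 = 0.04; data precision n/σ² = 28/3.
θ̂ = (0.04·(-2) + (28/3)·(-1.4)) / (0.04 + 28/3) = (-986/75)/(703/75) = -986/703 ≈ -1.4026.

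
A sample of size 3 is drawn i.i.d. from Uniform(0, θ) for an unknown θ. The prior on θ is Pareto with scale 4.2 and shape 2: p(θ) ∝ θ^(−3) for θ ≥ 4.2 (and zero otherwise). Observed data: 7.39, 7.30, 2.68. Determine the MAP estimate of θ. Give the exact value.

The Uniform(0, θ) likelihood is θ^(−n) for θ ≥ max(xᵢ), zero otherwise. Here max(xᵢ) = 7.39.
Posterior ∝ θ^(−3) · θ^(−3) = θ^(−6) on θ ≥ max(4.2, 7.39) = 7.39.
This density is strictly decreasing in θ, so the posterior mode lies at the lower boundary of the support.

θ̂_MAP = 7.39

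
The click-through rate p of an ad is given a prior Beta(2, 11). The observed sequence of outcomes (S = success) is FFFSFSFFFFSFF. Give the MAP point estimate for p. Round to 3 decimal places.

p̂_MAP = 0.167

Prior: Beta(2, 11).
Data: 3 successes in 13 trials (from the sequence). The binomial likelihood contributes p^3(1−p)^10, so the posterior is Beta(2+3, 11+10) = Beta(5, 21).
For Beta(a, b) with a, b > 1 the mode is (a−1)/(a+b−2) = 4/24 ≈ 0.167.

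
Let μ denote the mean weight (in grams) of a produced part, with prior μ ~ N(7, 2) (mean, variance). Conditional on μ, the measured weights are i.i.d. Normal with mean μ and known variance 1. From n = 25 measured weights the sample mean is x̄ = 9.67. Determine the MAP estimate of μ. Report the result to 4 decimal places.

n = 25, x̄ = 9.67.
For a Normal prior and Normal likelihood with known variance, the posterior is Normal; its mode equals its mean, the precision-weighted average.
Prior precision 1/σ₀² = 1/2 = 0.5; data precision n/σ² = 25/1 = 25.
μ̂ = (0.5·7 + 25·9.67) / (0.5 + 25) = 245.25/25.5 = 327/34 ≈ 9.6176.

μ̂_MAP = 9.6176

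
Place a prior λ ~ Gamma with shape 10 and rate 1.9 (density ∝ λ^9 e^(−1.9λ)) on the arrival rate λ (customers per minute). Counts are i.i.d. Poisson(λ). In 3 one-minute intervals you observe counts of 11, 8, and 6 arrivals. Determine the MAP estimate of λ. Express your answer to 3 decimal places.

Σxᵢ = 11+8+6 = 25, with n = 3.
Posterior ∝ λ^9e^(−1.9λ) · λ^25e^(−3λ) = λ^34e^(−4.9λ), i.e. Gamma(shape=35, rate=4.9).
The mode of a Gamma(a, b) with a ≥ 1 (shape–rate) is (a−1)/b = 34/4.9 ≈ 6.939.

λ̂_MAP = 6.939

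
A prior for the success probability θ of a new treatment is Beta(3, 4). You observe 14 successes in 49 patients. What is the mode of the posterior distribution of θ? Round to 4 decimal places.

θ̂_MAP = 0.2963

Prior: Beta(3, 4).
Data: 14 successes in 49 trials. The binomial likelihood contributes θ^14(1−θ)^35, so the posterior is Beta(3+14, 4+35) = Beta(17, 39).
For Beta(a, b) with a, b > 1 the mode is (a−1)/(a+b−2) = 16/54 ≈ 0.2963.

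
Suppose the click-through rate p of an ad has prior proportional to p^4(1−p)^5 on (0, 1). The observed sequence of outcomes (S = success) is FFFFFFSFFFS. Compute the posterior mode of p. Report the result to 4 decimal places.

p̂_MAP = 0.3000

The prior density ∝ p^4(1−p)^5 is the kernel of Beta(5, 6).
Data: 2 successes in 11 trials (from the sequence). The binomial likelihood contributes p^2(1−p)^9, so the posterior is Beta(5+2, 6+9) = Beta(7, 15).
For Beta(a, b) with a, b > 1 the mode is (a−1)/(a+b−2) = 6/20 ≈ 0.3000.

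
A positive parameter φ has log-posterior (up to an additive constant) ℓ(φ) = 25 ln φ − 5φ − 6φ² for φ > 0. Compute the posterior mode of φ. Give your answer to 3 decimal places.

ℓ'(φ) = 25/φ − 5 − 12φ. Setting this to zero and multiplying by φ: 12φ² + 5φ − 25 = 0.
φ = (−5 + √(5² + 4·12·25)) / (2·12) = (−5 + √1225) / 24 = (−5 + 35)/24 = 5/4.
ℓ''(φ) = −25/φ² − 12 < 0, confirming a maximum.

φ̂_MAP = 1.250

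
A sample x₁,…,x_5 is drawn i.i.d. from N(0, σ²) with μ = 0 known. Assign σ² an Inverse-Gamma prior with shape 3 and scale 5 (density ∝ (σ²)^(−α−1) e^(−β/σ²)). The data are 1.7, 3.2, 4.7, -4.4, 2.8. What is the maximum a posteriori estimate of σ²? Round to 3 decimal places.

Sum of squared deviations about the known mean: SS = (1.7−0)² + (3.2−0)² + (4.7−0)² + (-4.4−0)² + (2.8−0)² = 62.42.
The Normal likelihood contributes (σ²)^(−n/2) exp(−SS/(2σ²)), so the posterior is Inverse-Gamma(α + n/2, β + SS/2) = Inverse-Gamma(5.5, 36.21).
The mode of Inverse-Gamma(a, b) is b/(a+1) = 36.21/6.5 ≈ 5.571.

σ̂²_MAP = 5.571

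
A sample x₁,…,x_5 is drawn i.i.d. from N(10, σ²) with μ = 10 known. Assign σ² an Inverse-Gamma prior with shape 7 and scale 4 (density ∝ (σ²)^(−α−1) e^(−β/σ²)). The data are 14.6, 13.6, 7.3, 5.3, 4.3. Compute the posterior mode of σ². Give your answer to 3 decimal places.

σ̂²_MAP = 4.952

Sum of squared deviations about the known mean: SS = (14.6−10)² + (13.6−10)² + (7.3−10)² + (5.3−10)² + (4.3−10)² = 95.99.
The Normal likelihood contributes (σ²)^(−n/2) exp(−SS/(2σ²)), so the posterior is Inverse-Gamma(α + n/2, β + SS/2) = Inverse-Gamma(9.5, 51.995).
The mode of Inverse-Gamma(a, b) is b/(a+1) = 51.995/10.5 ≈ 4.952.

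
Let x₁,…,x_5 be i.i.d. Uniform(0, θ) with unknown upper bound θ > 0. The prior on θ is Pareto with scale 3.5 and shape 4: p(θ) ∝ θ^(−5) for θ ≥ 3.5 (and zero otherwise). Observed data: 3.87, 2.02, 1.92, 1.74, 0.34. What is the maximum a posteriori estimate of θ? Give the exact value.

The Uniform(0, θ) likelihood is θ^(−n) for θ ≥ max(xᵢ), zero otherwise. Here max(xᵢ) = 3.87.
Posterior ∝ θ^(−5) · θ^(−5) = θ^(−10) on θ ≥ max(3.5, 3.87) = 3.87.
This density is strictly decreasing in θ, so the posterior mode lies at the lower boundary of the support.

θ̂_MAP = 3.87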